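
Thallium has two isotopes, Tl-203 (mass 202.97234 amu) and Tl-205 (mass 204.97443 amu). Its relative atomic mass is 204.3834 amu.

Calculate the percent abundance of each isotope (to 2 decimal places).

Tl-203: 29.52%, Tl-205: 70.48%

With x = fraction of Tl-203 (so Tl-205 is 1 − x):
202.97234·x + 204.97443·(1 − x) = 204.3834
(202.97234 − 204.97443)·x = 204.3834 − 204.97443
x = -0.59103 / -2.00209 = 0.29521 → 29.52% Tl-203, 70.48% Tl-205.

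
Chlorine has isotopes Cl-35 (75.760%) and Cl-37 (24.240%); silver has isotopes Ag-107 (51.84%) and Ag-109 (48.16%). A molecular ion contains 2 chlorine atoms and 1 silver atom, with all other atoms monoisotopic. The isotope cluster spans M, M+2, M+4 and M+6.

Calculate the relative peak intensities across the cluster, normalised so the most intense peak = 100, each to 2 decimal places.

63.74 : 100.00 : 44.42 : 6.06

Chlorine pattern (n=2): 0.57395776 : 0.36728448 : 0.05875776
Silver pattern (n=1): 0.5184 : 0.4816
Convolve the two distributions (both contribute in 2-u steps):
  M: 0.57395776×0.5184 = 0.297540
  M+2: 0.57395776×0.4816 + 0.36728448×0.5184 = 0.466818
  M+4: 0.36728448×0.4816 + 0.05875776×0.5184 = 0.207344
  M+6: 0.05875776×0.4816 = 0.028298
Scale to base peak (0.466818) = 100: 63.74 : 100.00 : 44.42 : 6.06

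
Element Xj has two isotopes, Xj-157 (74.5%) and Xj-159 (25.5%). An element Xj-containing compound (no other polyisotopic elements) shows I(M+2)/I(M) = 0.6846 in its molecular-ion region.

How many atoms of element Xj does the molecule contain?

For n independent Xj atoms, I(M+2)/I(M) = n · (abundance Xj-159) / (abundance Xj-157) = n · 0.255/0.745.
n = 0.6846 × 0.745/0.255 = 2.00 ≈ 2

2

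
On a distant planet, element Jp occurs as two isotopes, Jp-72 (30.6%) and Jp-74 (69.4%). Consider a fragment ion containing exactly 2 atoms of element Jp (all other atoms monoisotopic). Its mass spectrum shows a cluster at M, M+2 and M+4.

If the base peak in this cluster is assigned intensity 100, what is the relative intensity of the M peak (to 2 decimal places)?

19.44

Term probabilities: M 0.0936, M+2 0.4247, M+4 0.4816. Base peak = M+4.
P(M+4) = C(2,2) × 0.306^0 × 0.694^2 = 1 × 1.0000 × 0.481636 = 0.481636 (base)
P(M) = C(2,0) × 0.306^2 × 0.694^0 = 1 × 0.093636 × 1.0000 = 0.093636
Relative intensity = 0.093636 / 0.481636 × 100 = 19.44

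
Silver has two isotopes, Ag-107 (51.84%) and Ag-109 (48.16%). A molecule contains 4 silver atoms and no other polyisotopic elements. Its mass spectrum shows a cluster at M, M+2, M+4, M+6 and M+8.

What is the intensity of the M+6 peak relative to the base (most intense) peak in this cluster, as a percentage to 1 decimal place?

61.9%

Binomial terms of (0.5184 + 0.4816)^4: M 0.0722, M+2 0.2684, M+4 0.3740, M+6 0.2316, M+8 0.0538 → M+4 is the base peak.
P(M+4) = C(4,2) × 0.5184^2 × 0.4816^2 = 6 × 0.26873856 × 0.23193856 = 0.373985 (base)
P(M+6) = C(4,3) × 0.5184^1 × 0.4816^3 = 4 × 0.5184 × 0.11170161 = 0.231624
Relative intensity = 0.231624 / 0.373985 × 100 = 61.9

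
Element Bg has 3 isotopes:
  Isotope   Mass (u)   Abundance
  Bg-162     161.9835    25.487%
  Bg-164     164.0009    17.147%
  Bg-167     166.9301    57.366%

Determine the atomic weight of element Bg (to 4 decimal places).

The abundance-weighted mean is 0.25487 × 161.9835 + 0.17147 × 164.0009 + 0.57366 × 166.9301
= 41.28473 + 28.12123 + 95.76112 = 165.16708 u

165.1671 u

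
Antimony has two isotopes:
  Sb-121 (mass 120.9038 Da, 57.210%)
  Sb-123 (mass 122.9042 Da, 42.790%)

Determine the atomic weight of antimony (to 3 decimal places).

121.760 Da

The abundance-weighted mean is 0.57210 × 120.9038 + 0.42790 × 122.9042
= 69.16906 + 52.59071 = 121.75977 Da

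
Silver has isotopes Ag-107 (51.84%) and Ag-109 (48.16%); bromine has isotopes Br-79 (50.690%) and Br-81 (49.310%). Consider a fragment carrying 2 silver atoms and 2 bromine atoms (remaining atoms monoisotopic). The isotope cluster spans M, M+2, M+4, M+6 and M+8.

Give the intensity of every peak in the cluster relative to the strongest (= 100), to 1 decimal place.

Silver pattern (n=2): 0.26873856 : 0.49932288 : 0.23193856
Bromine pattern (n=2): 0.25694761 : 0.49990478 : 0.24314761
Convolve the two distributions (both contribute in 2-u steps):
  M: 0.26873856×0.25694761 = 0.069052
  M+2: 0.26873856×0.49990478 + 0.49932288×0.25694761 = 0.262644
  M+4: 0.26873856×0.24314761 + 0.49932288×0.49990478 + 0.23193856×0.25694761 = 0.374553
  M+6: 0.49932288×0.24314761 + 0.23193856×0.49990478 = 0.237356
  M+8: 0.23193856×0.24314761 = 0.056395
Scale to base peak (0.374553) = 100: 18.4 : 70.1 : 100.0 : 63.4 : 15.1

18.4 : 70.1 : 100.0 : 63.4 : 15.1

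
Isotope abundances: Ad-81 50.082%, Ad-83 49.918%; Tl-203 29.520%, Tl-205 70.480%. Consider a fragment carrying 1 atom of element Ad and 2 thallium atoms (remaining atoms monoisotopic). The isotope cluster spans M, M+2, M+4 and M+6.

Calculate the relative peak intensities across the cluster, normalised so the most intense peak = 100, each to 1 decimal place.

9.6 : 55.2 : 100.0 : 54.3

Element Ad pattern (n=1): 0.50082 : 0.49918
Thallium pattern (n=2): 0.08714304 : 0.41611392 : 0.49674304
Convolve the two distributions (both contribute in 2-u steps):
  M: 0.50082×0.08714304 = 0.043643
  M+2: 0.50082×0.41611392 + 0.49918×0.08714304 = 0.251898
  M+4: 0.50082×0.49674304 + 0.49918×0.41611392 = 0.456495
  M+6: 0.49918×0.49674304 = 0.247964
Scale to base peak (0.456495) = 100: 9.6 : 55.2 : 100.0 : 54.3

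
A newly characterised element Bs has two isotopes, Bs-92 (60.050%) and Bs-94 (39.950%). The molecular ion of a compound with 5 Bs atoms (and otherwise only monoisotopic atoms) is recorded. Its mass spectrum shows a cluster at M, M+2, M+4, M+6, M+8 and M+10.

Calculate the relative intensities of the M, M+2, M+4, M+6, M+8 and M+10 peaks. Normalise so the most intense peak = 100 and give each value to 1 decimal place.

The 5 Bs atoms are independent, so intensities follow the terms of (0.60050 + 0.39950)^5.
P(M) = 0.60050^5 = 0.078085
P(M+2) = 5 × 0.60050^4 × 0.39950^1 = 0.259740
P(M+4) = 10 × 0.60050^3 × 0.39950^2 = 0.345599
P(M+6) = 10 × 0.60050^2 × 0.39950^3 = 0.229920
P(M+8) = 5 × 0.60050^1 × 0.39950^4 = 0.076480
P(M+10) = 0.39950^5 = 0.010176
The M+4 peak is largest (0.345599); scaling to 100 gives 22.6 : 75.2 : 100.0 : 66.5 : 22.1 : 2.9.

22.6 : 75.2 : 100.0 : 66.5 : 22.1 : 2.9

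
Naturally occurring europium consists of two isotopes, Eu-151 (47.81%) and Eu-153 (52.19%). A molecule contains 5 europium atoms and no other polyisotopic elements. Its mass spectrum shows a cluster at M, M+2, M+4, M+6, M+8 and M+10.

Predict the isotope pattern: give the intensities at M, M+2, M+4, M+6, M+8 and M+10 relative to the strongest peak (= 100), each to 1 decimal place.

7.7 : 42.0 : 91.6 : 100.0 : 54.6 : 11.9

Expanding (0.4781 + 0.5219)^5:
P(M) = 0.4781^5 = 0.024980
P(M+2) = 5 × 0.4781^4 × 0.5219^1 = 0.136343
P(M+4) = 10 × 0.4781^3 × 0.5219^2 = 0.297667
P(M+6) = 10 × 0.4781^2 × 0.5219^3 = 0.324937
P(M+8) = 5 × 0.4781^1 × 0.5219^4 = 0.177353
P(M+10) = 0.5219^5 = 0.038720
The M+6 peak is largest (0.324937); scaling to 100 gives 7.7 : 42.0 : 91.6 : 100.0 : 54.6 : 11.9.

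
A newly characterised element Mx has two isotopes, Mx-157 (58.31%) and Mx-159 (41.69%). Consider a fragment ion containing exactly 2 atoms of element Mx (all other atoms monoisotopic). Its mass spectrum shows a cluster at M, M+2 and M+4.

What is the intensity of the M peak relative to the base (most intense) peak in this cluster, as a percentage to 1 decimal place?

(0.5831 + 0.4169)^2 gives M 0.3400, M+2 0.4862, M+4 0.1738; the largest is M+2.
P(M+2) = C(2,1) × 0.5831^1 × 0.4169^1 = 2 × 0.5831 × 0.4169 = 0.486189 (base)
P(M) = C(2,0) × 0.5831^2 × 0.4169^0 = 1 × 0.34000561 × 1.0000 = 0.340006
Relative intensity = 0.340006 / 0.486189 × 100 = 69.9

69.9%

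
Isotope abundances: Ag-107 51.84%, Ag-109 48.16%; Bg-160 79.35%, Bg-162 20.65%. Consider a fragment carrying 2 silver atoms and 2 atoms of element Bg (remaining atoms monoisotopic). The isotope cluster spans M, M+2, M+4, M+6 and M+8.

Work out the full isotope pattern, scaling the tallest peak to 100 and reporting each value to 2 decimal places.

Silver pattern (n=2): 0.26873856 : 0.49932288 : 0.23193856
Element Bg pattern (n=2): 0.62964225 : 0.3277155 : 0.04264225
Convolve the two distributions (both contribute in 2-u steps):
  M: 0.26873856×0.62964225 = 0.169209
  M+2: 0.26873856×0.3277155 + 0.49932288×0.62964225 = 0.402465
  M+4: 0.26873856×0.04264225 + 0.49932288×0.3277155 + 0.23193856×0.62964225 = 0.321134
  M+6: 0.49932288×0.04264225 + 0.23193856×0.3277155 = 0.097302
  M+8: 0.23193856×0.04264225 = 0.009890
Scale to base peak (0.402465) = 100: 42.04 : 100.00 : 79.79 : 24.18 : 2.46

42.04 : 100.00 : 79.79 : 24.18 : 2.46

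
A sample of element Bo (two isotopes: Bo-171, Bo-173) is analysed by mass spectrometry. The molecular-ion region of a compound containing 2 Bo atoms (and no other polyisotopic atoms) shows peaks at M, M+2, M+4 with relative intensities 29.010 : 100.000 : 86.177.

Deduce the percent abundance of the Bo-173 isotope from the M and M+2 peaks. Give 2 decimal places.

Let p = fractional abundance of Bo-171. I(M+2)/I(M) = [C(2,1)·p^1·(1−p)] / p^2 = 2·(1−p)/p = 100.000/29.010 = 3.4471
(1−p)/p = 3.4471/2 = 1.7235  ⇒  p = 1/(1 + 1.7235) = 0.3672
Bo-171: 36.72%, Bo-173: 63.28%.

63.28%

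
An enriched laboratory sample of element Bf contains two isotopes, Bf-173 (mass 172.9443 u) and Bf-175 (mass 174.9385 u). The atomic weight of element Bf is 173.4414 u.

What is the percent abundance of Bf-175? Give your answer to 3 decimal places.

Writing the weighted mean with unknown fraction x of Bf-173:
172.9443·x + 174.9385·(1 − x) = 173.4414
(172.9443 − 174.9385)·x = 173.4414 − 174.9385
x = -1.4971 / -1.9942 = 0.75073 → 75.073% Bf-173, 24.927% Bf-175.

24.927%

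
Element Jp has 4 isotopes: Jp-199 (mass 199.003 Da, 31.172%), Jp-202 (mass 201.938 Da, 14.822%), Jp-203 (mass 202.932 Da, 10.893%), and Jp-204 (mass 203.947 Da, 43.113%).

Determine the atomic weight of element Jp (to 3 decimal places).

201.998 Da

The abundance-weighted mean is 0.31172 × 199.003 + 0.14822 × 201.938 + 0.10893 × 202.932 + 0.43113 × 203.947
= 62.0332 + 29.9313 + 22.1054 + 87.9277 = 201.9976 Da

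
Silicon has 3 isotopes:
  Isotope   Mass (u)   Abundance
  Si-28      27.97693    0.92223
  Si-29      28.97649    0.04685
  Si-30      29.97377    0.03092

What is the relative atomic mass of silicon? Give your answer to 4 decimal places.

28.0855 u

The abundance-weighted mean is 0.92223 × 27.97693 + 0.04685 × 28.97649 + 0.03092 × 29.97377
= 25.801164 + 1.357549 + 0.926789 = 28.085502 u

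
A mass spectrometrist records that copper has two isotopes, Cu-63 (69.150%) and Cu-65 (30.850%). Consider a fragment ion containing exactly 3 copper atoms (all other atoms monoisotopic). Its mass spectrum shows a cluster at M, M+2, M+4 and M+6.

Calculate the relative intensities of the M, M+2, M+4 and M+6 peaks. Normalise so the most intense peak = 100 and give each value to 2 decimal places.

Each Cu atom is independently Cu-63 (p = 0.69150) or Cu-65 (q = 0.30850); the cluster is the binomial expansion (p + q)^3.
P(M) = 0.69150^3 = 0.330656
P(M+2) = 3 × 0.69150^2 × 0.30850^1 = 0.442548
P(M+4) = 3 × 0.69150^1 × 0.30850^2 = 0.197435
P(M+6) = 0.30850^3 = 0.029361
The M+2 peak is largest (0.442548); scaling to 100 gives 74.72 : 100.00 : 44.61 : 6.63.

74.72 : 100.00 : 44.61 : 6.63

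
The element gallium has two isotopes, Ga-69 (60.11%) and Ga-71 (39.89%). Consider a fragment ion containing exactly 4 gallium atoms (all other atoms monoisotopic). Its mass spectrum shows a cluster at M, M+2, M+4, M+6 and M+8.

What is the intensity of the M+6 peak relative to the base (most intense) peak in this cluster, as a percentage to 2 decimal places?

44.04%

Binomial terms of (0.6011 + 0.3989)^4: M 0.1306, M+2 0.3465, M+4 0.3450, M+6 0.1526, M+8 0.0253 → M+2 is the base peak.
P(M+2) = C(4,1) × 0.6011^3 × 0.3989^1 = 4 × 0.21719018 × 0.3989 = 0.346549 (base)
P(M+6) = C(4,3) × 0.6011^1 × 0.3989^3 = 4 × 0.6011 × 0.06347345 = 0.152616
Relative intensity = 0.152616 / 0.346549 × 100 = 44.04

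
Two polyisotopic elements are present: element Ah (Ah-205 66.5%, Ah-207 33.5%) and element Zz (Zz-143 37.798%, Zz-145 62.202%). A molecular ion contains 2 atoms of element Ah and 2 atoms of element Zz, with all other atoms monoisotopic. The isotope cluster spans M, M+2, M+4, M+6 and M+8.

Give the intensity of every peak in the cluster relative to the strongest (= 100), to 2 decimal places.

15.93 : 68.47 : 100.00 : 56.77 : 10.95

Element Ah pattern (n=2): 0.442225 : 0.44555 : 0.112225
Element Zz pattern (n=2): 0.14286888 : 0.47022224 : 0.38690888
Convolve the two distributions (both contribute in 2-u steps):
  M: 0.442225×0.14286888 = 0.063180
  M+2: 0.442225×0.47022224 + 0.44555×0.14286888 = 0.271599
  M+4: 0.442225×0.38690888 + 0.44555×0.47022224 + 0.112225×0.14286888 = 0.396642
  M+6: 0.44555×0.38690888 + 0.112225×0.47022224 = 0.225158
  M+8: 0.112225×0.38690888 = 0.043421
Scale to base peak (0.396642) = 100: 15.93 : 68.47 : 100.00 : 56.77 : 10.95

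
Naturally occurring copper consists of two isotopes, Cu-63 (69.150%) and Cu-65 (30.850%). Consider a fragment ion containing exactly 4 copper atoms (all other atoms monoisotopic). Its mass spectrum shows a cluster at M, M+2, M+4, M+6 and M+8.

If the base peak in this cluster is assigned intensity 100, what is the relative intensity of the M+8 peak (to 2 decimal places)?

2.22

Binomial terms of (0.69150 + 0.30850)^4: M 0.2286, M+2 0.4080, M+4 0.2731, M+6 0.0812, M+8 0.0091 → M+2 is the base peak.
P(M+2) = C(4,1) × 0.69150^3 × 0.30850^1 = 4 × 0.33065611 × 0.3085 = 0.408030 (base)
P(M+8) = C(4,4) × 0.69150^0 × 0.30850^4 = 1 × 1.0000 × 0.00905776 = 0.009058
Relative intensity = 0.009058 / 0.408030 × 100 = 2.22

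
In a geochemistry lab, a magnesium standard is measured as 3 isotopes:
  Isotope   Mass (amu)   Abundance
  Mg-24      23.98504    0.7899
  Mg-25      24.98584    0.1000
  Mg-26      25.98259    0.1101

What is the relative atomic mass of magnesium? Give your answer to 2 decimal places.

Ar = Σ fᵢ·mᵢ = 0.7899 × 23.98504 + 0.1000 × 24.98584 + 0.1101 × 25.98259
= 18.945783 + 2.498584 + 2.860683 = 24.305050 amu

24.31 amu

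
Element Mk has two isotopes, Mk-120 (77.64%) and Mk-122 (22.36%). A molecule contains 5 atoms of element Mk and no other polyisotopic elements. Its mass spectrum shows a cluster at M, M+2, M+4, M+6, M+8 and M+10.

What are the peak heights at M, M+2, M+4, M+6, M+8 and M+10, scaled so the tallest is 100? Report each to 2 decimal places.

The 5 Mk atoms are independent, so intensities follow the terms of (0.7764 + 0.2236)^5.
P(M) = 0.7764^5 = 0.282116
P(M+2) = 5 × 0.7764^4 × 0.2236^1 = 0.406241
P(M+4) = 10 × 0.7764^3 × 0.2236^2 = 0.233992
P(M+6) = 10 × 0.7764^2 × 0.2236^3 = 0.067389
P(M+8) = 5 × 0.7764^1 × 0.2236^4 = 0.009704
P(M+10) = 0.2236^5 = 0.000559
The M+2 peak is largest (0.406241); scaling to 100 gives 69.45 : 100.00 : 57.60 : 16.59 : 2.39 : 0.14.

69.45 : 100.00 : 57.60 : 16.59 : 2.39 : 0.14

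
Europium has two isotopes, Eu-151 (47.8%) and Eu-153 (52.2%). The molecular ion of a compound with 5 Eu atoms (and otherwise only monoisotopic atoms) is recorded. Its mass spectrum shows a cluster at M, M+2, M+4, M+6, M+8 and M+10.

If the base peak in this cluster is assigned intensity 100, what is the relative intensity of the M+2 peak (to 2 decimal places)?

Term probabilities: M 0.0250, M+2 0.1363, M+4 0.2976, M+6 0.3250, M+8 0.1775, M+10 0.0388. Base peak = M+6.
P(M+6) = C(5,3) × 0.478^2 × 0.522^3 = 10 × 0.228484 × 0.14223665 = 0.324988 (base)
P(M+2) = C(5,1) × 0.478^4 × 0.522^1 = 5 × 0.05220494 × 0.5220 = 0.136255
Relative intensity = 0.136255 / 0.324988 × 100 = 41.93

41.93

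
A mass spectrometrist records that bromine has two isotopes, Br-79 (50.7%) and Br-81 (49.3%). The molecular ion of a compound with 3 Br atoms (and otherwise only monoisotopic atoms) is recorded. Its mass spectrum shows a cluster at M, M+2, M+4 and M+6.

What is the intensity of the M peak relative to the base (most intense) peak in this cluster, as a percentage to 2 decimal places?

34.28%

Binomial terms of (0.507 + 0.493)^3: M 0.1303, M+2 0.3802, M+4 0.3697, M+6 0.1198 → M+2 is the base peak.
P(M+2) = C(3,1) × 0.507^2 × 0.493^1 = 3 × 0.257049 × 0.4930 = 0.380175 (base)
P(M) = C(3,0) × 0.507^3 × 0.493^0 = 1 × 0.13032384 × 1.0000 = 0.130324
Relative intensity = 0.130324 / 0.380175 × 100 = 34.28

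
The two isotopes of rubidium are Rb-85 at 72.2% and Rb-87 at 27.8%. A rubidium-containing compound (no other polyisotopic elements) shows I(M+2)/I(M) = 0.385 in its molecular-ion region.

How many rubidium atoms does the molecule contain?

For n independent Rb atoms, I(M+2)/I(M) = n · (abundance Rb-87) / (abundance Rb-85) = n · 0.278/0.722.
n = 0.385 × 0.722/0.278 = 1.00 ≈ 1

1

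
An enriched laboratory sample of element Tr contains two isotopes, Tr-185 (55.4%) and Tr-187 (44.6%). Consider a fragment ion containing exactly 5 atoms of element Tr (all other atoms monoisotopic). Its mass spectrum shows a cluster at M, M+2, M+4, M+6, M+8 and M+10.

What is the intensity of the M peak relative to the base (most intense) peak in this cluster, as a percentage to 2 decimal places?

15.43%

Term probabilities: M 0.0522, M+2 0.2101, M+4 0.3382, M+6 0.2723, M+8 0.1096, M+10 0.0176. Base peak = M+4.
P(M+4) = C(5,2) × 0.554^3 × 0.446^2 = 10 × 0.17003146 × 0.198916 = 0.338220 (base)
P(M) = C(5,0) × 0.554^5 × 0.446^0 = 1 × 0.05218538 × 1.0000 = 0.052185
Relative intensity = 0.052185 / 0.338220 × 100 = 15.43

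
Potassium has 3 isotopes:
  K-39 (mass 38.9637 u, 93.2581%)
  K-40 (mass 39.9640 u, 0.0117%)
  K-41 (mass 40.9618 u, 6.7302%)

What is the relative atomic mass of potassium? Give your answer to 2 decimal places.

Ar = Σ fᵢ·mᵢ = 0.932581 × 38.9637 + 0.000117 × 39.9640 + 0.067302 × 40.9618
= 36.33681 + 0.00468 + 2.75681 = 39.09830 u

39.10 u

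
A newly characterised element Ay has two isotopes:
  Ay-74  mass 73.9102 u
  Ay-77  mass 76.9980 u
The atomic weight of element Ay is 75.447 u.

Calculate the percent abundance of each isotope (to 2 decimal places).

Ay-74: 50.23%, Ay-77: 49.77%

Writing the weighted mean with unknown fraction x of Ay-74:
73.9102·x + 76.9980·(1 − x) = 75.447
(73.9102 − 76.9980)·x = 75.447 − 76.9980
x = -1.5510 / -3.0878 = 0.50230 → 50.23% Ay-74, 49.77% Ay-77.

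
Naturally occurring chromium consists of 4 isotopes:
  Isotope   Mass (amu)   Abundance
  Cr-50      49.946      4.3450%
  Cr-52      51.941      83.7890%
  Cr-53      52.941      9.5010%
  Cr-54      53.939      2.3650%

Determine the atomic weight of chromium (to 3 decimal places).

Average mass = Σ (abundance × isotope mass) = 0.043450 × 49.946 + 0.837890 × 51.941 + 0.095010 × 52.941 + 0.023650 × 53.939
= 2.1702 + 43.5208 + 5.0299 + 1.2757 = 51.9966 amu

51.997 amu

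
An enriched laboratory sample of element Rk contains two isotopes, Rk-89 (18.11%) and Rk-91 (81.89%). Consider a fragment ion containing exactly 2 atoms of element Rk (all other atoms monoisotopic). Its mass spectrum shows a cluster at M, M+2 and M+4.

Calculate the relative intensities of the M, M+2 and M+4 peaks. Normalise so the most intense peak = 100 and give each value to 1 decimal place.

4.9 : 44.2 : 100.0

Expanding (0.1811 + 0.8189)^2:
P(M) = 0.1811^2 = 0.032797
P(M+2) = 2 × 0.1811^1 × 0.8189^1 = 0.296606
P(M+4) = 0.8189^2 = 0.670597
The M+4 peak is largest (0.670597); scaling to 100 gives 4.9 : 44.2 : 100.0.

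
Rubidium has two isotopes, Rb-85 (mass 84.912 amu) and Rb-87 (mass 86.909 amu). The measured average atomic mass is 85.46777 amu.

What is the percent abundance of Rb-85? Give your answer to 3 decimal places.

With x = fraction of Rb-85 (so Rb-87 is 1 − x):
84.912·x + 86.909·(1 − x) = 85.46777
(84.912 − 86.909)·x = 85.46777 − 86.909
x = -1.44123 / -1.997 = 0.72170 → 72.170% Rb-85, 27.830% Rb-87.

72.170%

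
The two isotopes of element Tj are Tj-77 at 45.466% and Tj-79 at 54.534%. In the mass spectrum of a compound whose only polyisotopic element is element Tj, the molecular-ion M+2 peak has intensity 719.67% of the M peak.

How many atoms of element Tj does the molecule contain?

With n Tj atoms, P(M+2)/P(M) = C(n,1)·p^(n−1)q / p^n = n·q/p = n · 0.54534/0.45466.
n = 7.1967 × 0.45466/0.54534 = 6.00 ≈ 6

6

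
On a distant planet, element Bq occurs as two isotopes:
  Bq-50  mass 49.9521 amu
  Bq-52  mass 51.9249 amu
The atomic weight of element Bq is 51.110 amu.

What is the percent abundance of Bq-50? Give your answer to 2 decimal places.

With x = fraction of Bq-50 (so Bq-52 is 1 − x):
49.9521·x + 51.9249·(1 − x) = 51.110
(49.9521 − 51.9249)·x = 51.110 − 51.9249
x = -0.8149 / -1.9728 = 0.41307 → 41.31% Bq-50, 58.69% Bq-52.

41.31%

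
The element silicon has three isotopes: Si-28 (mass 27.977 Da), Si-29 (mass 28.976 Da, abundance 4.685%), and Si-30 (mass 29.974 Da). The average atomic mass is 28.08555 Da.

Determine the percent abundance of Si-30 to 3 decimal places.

Let x and y be the fractions of Si-28 and Si-30. Then x + y = 1 − 0.04685 = 0.95315 and 27.977x + 29.974y = 28.08555 − 0.04685×28.976 = 26.7280244.
Substituting: 27.977x + 29.974(0.95315 − x) = 26.7280244
(27.977 − 29.974)x = -1.8416937  ⇒  x = 0.92223, y = 0.03092
Si-28: 92.223%, Si-30: 3.092%.

3.092%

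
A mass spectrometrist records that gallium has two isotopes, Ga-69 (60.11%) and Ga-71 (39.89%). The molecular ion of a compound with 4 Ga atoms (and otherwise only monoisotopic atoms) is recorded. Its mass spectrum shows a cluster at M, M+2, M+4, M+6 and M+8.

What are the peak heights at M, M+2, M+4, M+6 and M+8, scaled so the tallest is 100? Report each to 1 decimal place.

37.7 : 100.0 : 99.5 : 44.0 : 7.3

Each Ga atom is independently Ga-69 (p = 0.6011) or Ga-71 (q = 0.3989); the cluster is the binomial expansion (p + q)^4.
P(M) = 0.6011^4 = 0.130553
P(M+2) = 4 × 0.6011^3 × 0.3989^1 = 0.346549
P(M+4) = 6 × 0.6011^2 × 0.3989^2 = 0.344963
P(M+6) = 4 × 0.6011^1 × 0.3989^3 = 0.152616
P(M+8) = 0.3989^4 = 0.025320
The M+2 peak is largest (0.346549); scaling to 100 gives 37.7 : 100.0 : 99.5 : 44.0 : 7.3.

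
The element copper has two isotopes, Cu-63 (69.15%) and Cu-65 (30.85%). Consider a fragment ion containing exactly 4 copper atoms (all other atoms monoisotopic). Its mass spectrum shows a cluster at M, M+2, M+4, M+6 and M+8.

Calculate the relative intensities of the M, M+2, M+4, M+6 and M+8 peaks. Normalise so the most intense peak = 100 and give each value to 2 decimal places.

56.04 : 100.00 : 66.92 : 19.90 : 2.22

Each Cu atom is independently Cu-63 (p = 0.6915) or Cu-65 (q = 0.3085); the cluster is the binomial expansion (p + q)^4.
P(M) = 0.6915^4 = 0.228649
P(M+2) = 4 × 0.6915^3 × 0.3085^1 = 0.408030
P(M+4) = 6 × 0.6915^2 × 0.3085^2 = 0.273052
P(M+6) = 4 × 0.6915^1 × 0.3085^3 = 0.081212
P(M+8) = 0.3085^4 = 0.009058
The M+2 peak is largest (0.408030); scaling to 100 gives 56.04 : 100.00 : 66.92 : 19.90 : 2.22.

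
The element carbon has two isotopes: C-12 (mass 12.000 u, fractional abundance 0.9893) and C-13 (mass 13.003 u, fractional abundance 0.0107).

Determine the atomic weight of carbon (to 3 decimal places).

Ar = Σ fᵢ·mᵢ = 0.9893 × 12.000 + 0.0107 × 13.003
= 11.8716 + 0.1391 = 12.0107 u

12.011 u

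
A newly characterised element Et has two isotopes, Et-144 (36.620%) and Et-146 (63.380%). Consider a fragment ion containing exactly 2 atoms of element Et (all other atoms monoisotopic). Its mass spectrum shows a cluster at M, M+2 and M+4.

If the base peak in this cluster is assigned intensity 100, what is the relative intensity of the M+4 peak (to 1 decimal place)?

Term probabilities: M 0.1341, M+2 0.4642, M+4 0.4017. Base peak = M+2.
P(M+2) = C(2,1) × 0.36620^1 × 0.63380^1 = 2 × 0.3662 × 0.6338 = 0.464195 (base)
P(M+4) = C(2,2) × 0.36620^0 × 0.63380^2 = 1 × 1.0000 × 0.40170244 = 0.401702
Relative intensity = 0.401702 / 0.464195 × 100 = 86.5

86.5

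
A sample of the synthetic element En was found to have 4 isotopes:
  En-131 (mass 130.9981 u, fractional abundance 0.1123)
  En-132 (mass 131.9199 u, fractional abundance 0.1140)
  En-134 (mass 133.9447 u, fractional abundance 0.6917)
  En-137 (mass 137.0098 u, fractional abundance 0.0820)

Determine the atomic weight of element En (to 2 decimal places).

Weight each isotope mass by its fractional abundance: 0.1123 × 130.9981 + 0.1140 × 131.9199 + 0.6917 × 133.9447 + 0.0820 × 137.0098
= 14.71109 + 15.03887 + 92.64955 + 11.23480 = 133.63431 u

133.63 u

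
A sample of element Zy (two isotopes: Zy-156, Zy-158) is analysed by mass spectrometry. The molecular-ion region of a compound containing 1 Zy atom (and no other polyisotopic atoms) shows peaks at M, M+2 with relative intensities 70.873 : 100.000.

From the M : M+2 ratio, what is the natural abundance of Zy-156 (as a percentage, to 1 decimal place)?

41.5%

Write p for the Zy-156 fraction. I(M+2)/I(M) = [C(1,1)·p^0·(1−p)] / p^1 = 1·(1−p)/p = 100.000/70.873 = 1.4110
(1−p)/p = 1.4110/1 = 1.4110  ⇒  p = 1/(1 + 1.4110) = 0.4148
Zy-156: 41.5%, Zy-158: 58.5%.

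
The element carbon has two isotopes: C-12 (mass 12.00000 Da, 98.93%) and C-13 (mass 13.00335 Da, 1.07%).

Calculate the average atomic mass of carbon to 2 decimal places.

12.01 Da

Weight each isotope mass by its fractional abundance: 0.9893 × 12.00000 + 0.0107 × 13.00335
= 11.871600 + 0.139136 = 12.010736 Da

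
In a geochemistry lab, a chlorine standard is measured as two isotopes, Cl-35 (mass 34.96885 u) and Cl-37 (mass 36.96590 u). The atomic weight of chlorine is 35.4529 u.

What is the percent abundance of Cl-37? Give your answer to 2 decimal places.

24.24%

Let x be the fractional abundance of Cl-35; then Cl-37 has abundance 1 − x.
34.96885·x + 36.96590·(1 − x) = 35.4529
(34.96885 − 36.96590)·x = 35.4529 − 36.96590
x = -1.51300 / -1.99705 = 0.75762 → 75.76% Cl-35, 24.24% Cl-37.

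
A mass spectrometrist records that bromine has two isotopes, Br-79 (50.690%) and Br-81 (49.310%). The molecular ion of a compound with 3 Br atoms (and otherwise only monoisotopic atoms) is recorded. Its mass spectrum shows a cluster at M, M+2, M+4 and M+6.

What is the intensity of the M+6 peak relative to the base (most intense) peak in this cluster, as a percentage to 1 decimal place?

31.5%

Binomial terms of (0.50690 + 0.49310)^3: M 0.1302, M+2 0.3801, M+4 0.3698, M+6 0.1199 → M+2 is the base peak.
P(M+2) = C(3,1) × 0.50690^2 × 0.49310^1 = 3 × 0.25694761 × 0.4931 = 0.380103 (base)
P(M+6) = C(3,3) × 0.50690^0 × 0.49310^3 = 1 × 1.0000 × 0.11989609 = 0.119896
Relative intensity = 0.119896 / 0.380103 × 100 = 31.5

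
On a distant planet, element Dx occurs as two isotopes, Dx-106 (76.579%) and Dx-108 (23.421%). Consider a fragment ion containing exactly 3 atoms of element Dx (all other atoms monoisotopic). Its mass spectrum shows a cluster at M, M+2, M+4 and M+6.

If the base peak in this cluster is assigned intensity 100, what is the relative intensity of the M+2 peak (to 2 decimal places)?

(0.76579 + 0.23421)^3 gives M 0.4491, M+2 0.4120, M+4 0.1260, M+6 0.0128; the largest is M.
P(M) = C(3,0) × 0.76579^3 × 0.23421^0 = 1 × 0.44908554 × 1.0000 = 0.449086 (base)
P(M+2) = C(3,1) × 0.76579^2 × 0.23421^1 = 3 × 0.58643432 × 0.23421 = 0.412046
Relative intensity = 0.412046 / 0.449086 × 100 = 91.75

91.75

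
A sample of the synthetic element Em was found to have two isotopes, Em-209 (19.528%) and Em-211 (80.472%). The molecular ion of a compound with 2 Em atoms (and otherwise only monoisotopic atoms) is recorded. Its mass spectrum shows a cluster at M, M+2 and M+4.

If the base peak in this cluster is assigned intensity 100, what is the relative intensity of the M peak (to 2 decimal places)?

5.89

(0.19528 + 0.80472)^2 gives M 0.0381, M+2 0.3143, M+4 0.6476; the largest is M+4.
P(M+4) = C(2,2) × 0.19528^0 × 0.80472^2 = 1 × 1.0000 × 0.64757428 = 0.647574 (base)
P(M) = C(2,0) × 0.19528^2 × 0.80472^0 = 1 × 0.03813428 × 1.0000 = 0.038134
Relative intensity = 0.038134 / 0.647574 × 100 = 5.89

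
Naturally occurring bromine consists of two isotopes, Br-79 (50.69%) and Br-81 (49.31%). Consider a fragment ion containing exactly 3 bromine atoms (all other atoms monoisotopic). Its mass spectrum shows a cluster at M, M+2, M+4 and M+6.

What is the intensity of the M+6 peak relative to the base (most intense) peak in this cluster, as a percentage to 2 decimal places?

Binomial terms of (0.5069 + 0.4931)^3: M 0.1302, M+2 0.3801, M+4 0.3698, M+6 0.1199 → M+2 is the base peak.
P(M+2) = C(3,1) × 0.5069^2 × 0.4931^1 = 3 × 0.25694761 × 0.4931 = 0.380103 (base)
P(M+6) = C(3,3) × 0.5069^0 × 0.4931^3 = 1 × 1.0000 × 0.11989609 = 0.119896
Relative intensity = 0.119896 / 0.380103 × 100 = 31.54

31.54%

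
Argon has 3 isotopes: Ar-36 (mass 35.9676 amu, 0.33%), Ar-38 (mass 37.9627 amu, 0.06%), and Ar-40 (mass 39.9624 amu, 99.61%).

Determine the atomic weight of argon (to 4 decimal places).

39.9480 amu

Weight each isotope mass by its fractional abundance: 0.0033 × 35.9676 + 0.0006 × 37.9627 + 0.9961 × 39.9624
= 0.11869 + 0.02278 + 39.80655 = 39.94802 amu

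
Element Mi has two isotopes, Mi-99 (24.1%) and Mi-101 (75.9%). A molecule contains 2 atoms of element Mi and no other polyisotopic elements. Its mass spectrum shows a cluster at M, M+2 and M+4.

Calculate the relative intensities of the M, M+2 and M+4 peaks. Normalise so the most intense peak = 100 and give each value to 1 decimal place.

Expanding (0.241 + 0.759)^2:
P(M) = 0.241^2 = 0.058081
P(M+2) = 2 × 0.241^1 × 0.759^1 = 0.365838
P(M+4) = 0.759^2 = 0.576081
The M+4 peak is largest (0.576081); scaling to 100 gives 10.1 : 63.5 : 100.0.

10.1 : 63.5 : 100.0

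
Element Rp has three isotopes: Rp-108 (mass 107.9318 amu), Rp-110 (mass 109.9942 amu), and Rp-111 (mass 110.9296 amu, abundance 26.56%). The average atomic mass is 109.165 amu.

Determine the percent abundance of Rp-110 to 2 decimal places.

21.19%

Let x and y be the fractions of Rp-108 and Rp-110. Then x + y = 1 − 0.2656 = 0.7344 and 107.9318x + 109.9942y = 109.165 − 0.2656×110.9296 = 79.70209824.
Substituting: 107.9318x + 109.9942(0.7344 − x) = 79.70209824
(107.9318 − 109.9942)x = -1.07764224  ⇒  x = 0.52252, y = 0.21188
Rp-108: 52.25%, Rp-110: 21.19%.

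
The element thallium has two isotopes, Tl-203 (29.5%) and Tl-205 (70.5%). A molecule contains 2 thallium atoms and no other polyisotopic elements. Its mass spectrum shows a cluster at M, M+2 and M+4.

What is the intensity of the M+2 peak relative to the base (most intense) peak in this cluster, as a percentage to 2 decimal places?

Binomial terms of (0.295 + 0.705)^2: M 0.0870, M+2 0.4160, M+4 0.4970 → M+4 is the base peak.
P(M+4) = C(2,2) × 0.295^0 × 0.705^2 = 1 × 1.0000 × 0.497025 = 0.497025 (base)
P(M+2) = C(2,1) × 0.295^1 × 0.705^1 = 2 × 0.2950 × 0.7050 = 0.415950
Relative intensity = 0.415950 / 0.497025 × 100 = 83.69

83.69%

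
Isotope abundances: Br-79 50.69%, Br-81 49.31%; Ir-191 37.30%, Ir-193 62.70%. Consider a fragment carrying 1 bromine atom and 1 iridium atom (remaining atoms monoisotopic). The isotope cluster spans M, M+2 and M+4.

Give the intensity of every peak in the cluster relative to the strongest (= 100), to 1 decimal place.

37.7 : 100.0 : 61.6

Bromine pattern (n=1): 0.5069 : 0.4931
Iridium pattern (n=1): 0.3730 : 0.6270
Convolve the two distributions (both contribute in 2-u steps):
  M: 0.5069×0.3730 = 0.189074
  M+2: 0.5069×0.6270 + 0.4931×0.3730 = 0.501753
  M+4: 0.4931×0.6270 = 0.309174
Scale to base peak (0.501753) = 100: 37.7 : 100.0 : 61.6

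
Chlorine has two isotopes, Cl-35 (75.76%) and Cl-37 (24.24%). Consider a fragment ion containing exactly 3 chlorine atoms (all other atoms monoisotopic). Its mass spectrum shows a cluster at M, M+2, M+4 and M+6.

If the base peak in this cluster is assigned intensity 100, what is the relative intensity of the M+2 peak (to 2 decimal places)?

(0.7576 + 0.2424)^3 gives M 0.4348, M+2 0.4174, M+4 0.1335, M+6 0.0142; the largest is M.
P(M) = C(3,0) × 0.7576^3 × 0.2424^0 = 1 × 0.4348304 × 1.0000 = 0.434830 (base)
P(M+2) = C(3,1) × 0.7576^2 × 0.2424^1 = 3 × 0.57395776 × 0.2424 = 0.417382
Relative intensity = 0.417382 / 0.434830 × 100 = 95.99

95.99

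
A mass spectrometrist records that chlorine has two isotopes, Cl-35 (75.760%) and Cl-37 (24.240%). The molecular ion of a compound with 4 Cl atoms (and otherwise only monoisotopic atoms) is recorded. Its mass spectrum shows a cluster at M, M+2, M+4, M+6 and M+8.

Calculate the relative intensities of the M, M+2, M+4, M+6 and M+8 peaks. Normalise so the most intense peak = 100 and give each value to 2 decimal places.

Expanding (0.75760 + 0.24240)^4:
P(M) = 0.75760^4 = 0.329428
P(M+2) = 4 × 0.75760^3 × 0.24240^1 = 0.421612
P(M+4) = 6 × 0.75760^2 × 0.24240^2 = 0.202347
P(M+6) = 4 × 0.75760^1 × 0.24240^3 = 0.043162
P(M+8) = 0.24240^4 = 0.003452
The M+2 peak is largest (0.421612); scaling to 100 gives 78.14 : 100.00 : 47.99 : 10.24 : 0.82.

78.14 : 100.00 : 47.99 : 10.24 : 0.82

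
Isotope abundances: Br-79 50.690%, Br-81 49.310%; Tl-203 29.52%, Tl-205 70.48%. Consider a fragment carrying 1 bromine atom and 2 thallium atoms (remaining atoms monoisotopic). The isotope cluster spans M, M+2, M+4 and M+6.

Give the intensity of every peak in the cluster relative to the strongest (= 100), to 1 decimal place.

9.7 : 55.6 : 100.0 : 53.6

Bromine pattern (n=1): 0.5069 : 0.4931
Thallium pattern (n=2): 0.08714304 : 0.41611392 : 0.49674304
Convolve the two distributions (both contribute in 2-u steps):
  M: 0.5069×0.08714304 = 0.044173
  M+2: 0.5069×0.41611392 + 0.4931×0.08714304 = 0.253898
  M+4: 0.5069×0.49674304 + 0.4931×0.41611392 = 0.456985
  M+6: 0.4931×0.49674304 = 0.244944
Scale to base peak (0.456985) = 100: 9.7 : 55.6 : 100.0 : 53.6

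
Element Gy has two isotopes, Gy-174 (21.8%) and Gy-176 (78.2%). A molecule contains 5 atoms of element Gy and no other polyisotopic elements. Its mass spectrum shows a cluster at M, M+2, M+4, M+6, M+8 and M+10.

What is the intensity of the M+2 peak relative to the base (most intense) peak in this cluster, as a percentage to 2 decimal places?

Term probabilities: M 0.0005, M+2 0.0088, M+4 0.0634, M+6 0.2273, M+8 0.4076, M+10 0.2924. Base peak = M+8.
P(M+8) = C(5,4) × 0.218^1 × 0.782^4 = 5 × 0.2180 × 0.3739616 = 0.407618 (base)
P(M+2) = C(5,1) × 0.218^4 × 0.782^1 = 5 × 0.00225853 × 0.7820 = 0.008831
Relative intensity = 0.008831 / 0.407618 × 100 = 2.17

2.17%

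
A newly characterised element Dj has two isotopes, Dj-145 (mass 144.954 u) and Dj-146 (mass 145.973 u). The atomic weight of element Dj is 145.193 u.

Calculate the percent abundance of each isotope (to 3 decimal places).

Dj-145: 76.546%, Dj-146: 23.454%

Writing the weighted mean with unknown fraction x of Dj-145:
144.954·x + 145.973·(1 − x) = 145.193
(144.954 − 145.973)·x = 145.193 − 145.973
x = -0.780 / -1.019 = 0.76546 → 76.546% Dj-145, 23.454% Dj-146.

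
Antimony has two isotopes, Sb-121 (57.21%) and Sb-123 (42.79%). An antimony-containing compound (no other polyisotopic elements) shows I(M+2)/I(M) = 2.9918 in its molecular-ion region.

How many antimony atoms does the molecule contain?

4

For n independent Sb atoms, I(M+2)/I(M) = n · (abundance Sb-123) / (abundance Sb-121) = n · 0.4279/0.5721.
n = 2.9918 × 0.5721/0.4279 = 4.00 ≈ 4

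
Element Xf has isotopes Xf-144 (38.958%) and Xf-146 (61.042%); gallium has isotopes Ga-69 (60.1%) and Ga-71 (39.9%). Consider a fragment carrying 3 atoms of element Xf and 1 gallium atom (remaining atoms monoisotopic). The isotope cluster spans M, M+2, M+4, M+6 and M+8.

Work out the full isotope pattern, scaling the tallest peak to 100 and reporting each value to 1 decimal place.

Element Xf pattern (n=3): 0.05912756 : 0.27793505 : 0.43548722 : 0.22745017
Gallium pattern (n=1): 0.6010 : 0.3990
Convolve the two distributions (both contribute in 2-u steps):
  M: 0.05912756×0.6010 = 0.035536
  M+2: 0.05912756×0.3990 + 0.27793505×0.6010 = 0.190631
  M+4: 0.27793505×0.3990 + 0.43548722×0.6010 = 0.372624
  M+6: 0.43548722×0.3990 + 0.22745017×0.6010 = 0.310457
  M+8: 0.22745017×0.3990 = 0.090753
Scale to base peak (0.372624) = 100: 9.5 : 51.2 : 100.0 : 83.3 : 24.4

9.5 : 51.2 : 100.0 : 83.3 : 24.4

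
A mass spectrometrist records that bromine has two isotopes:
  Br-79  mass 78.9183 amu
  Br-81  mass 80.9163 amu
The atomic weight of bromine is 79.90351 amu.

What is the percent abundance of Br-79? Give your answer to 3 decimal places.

Writing the weighted mean with unknown fraction x of Br-79:
78.9183·x + 80.9163·(1 − x) = 79.90351
(78.9183 − 80.9163)·x = 79.90351 − 80.9163
x = -1.01279 / -1.9980 = 0.50690 → 50.690% Br-79, 49.310% Br-81.

50.690%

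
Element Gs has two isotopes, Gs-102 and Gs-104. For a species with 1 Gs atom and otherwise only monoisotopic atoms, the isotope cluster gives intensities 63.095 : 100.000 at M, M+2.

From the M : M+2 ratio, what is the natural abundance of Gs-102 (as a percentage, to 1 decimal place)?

If p is the fraction of Gs that is Gs-102, then I(M+2)/I(M) = [C(1,1)·p^0·(1−p)] / p^1 = 1·(1−p)/p = 100.000/63.095 = 1.5849
(1−p)/p = 1.5849/1 = 1.5849  ⇒  p = 1/(1 + 1.5849) = 0.3869
Gs-102: 38.7%, Gs-104: 61.3%.

38.7%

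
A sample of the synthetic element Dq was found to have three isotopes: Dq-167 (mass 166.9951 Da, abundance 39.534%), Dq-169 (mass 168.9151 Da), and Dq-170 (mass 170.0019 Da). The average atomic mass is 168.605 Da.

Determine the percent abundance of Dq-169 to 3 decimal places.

19.156%

Let x and y be the fractions of Dq-169 and Dq-170. Then x + y = 1 − 0.39534 = 0.60466 and 168.9151x + 170.0019y = 168.605 − 0.39534×166.9951 = 102.585157166.
Substituting: 168.9151x + 170.0019(0.60466 − x) = 102.585157166
(168.9151 − 170.0019)x = -0.208191688  ⇒  x = 0.19156, y = 0.41310
Dq-169: 19.156%, Dq-170: 41.310%.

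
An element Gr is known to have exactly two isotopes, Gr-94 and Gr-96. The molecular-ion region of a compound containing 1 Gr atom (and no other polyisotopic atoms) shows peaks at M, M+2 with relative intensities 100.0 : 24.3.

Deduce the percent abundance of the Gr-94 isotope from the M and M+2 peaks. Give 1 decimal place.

Write p for the Gr-94 fraction. I(M+2)/I(M) = [C(1,1)·p^0·(1−p)] / p^1 = 1·(1−p)/p = 24.3/100.0 = 0.2430
(1−p)/p = 0.2430/1 = 0.2430  ⇒  p = 1/(1 + 0.2430) = 0.8045
Gr-94: 80.5%, Gr-96: 19.5%.

80.5%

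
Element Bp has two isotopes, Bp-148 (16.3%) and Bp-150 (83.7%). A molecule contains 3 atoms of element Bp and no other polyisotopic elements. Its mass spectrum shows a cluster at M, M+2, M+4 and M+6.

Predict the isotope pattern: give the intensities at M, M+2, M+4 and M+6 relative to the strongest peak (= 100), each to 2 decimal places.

0.74 : 11.38 : 58.42 : 100.00

Expanding (0.163 + 0.837)^3:
P(M) = 0.163^3 = 0.004331
P(M+2) = 3 × 0.163^2 × 0.837^1 = 0.066715
P(M+4) = 3 × 0.163^1 × 0.837^2 = 0.342578
P(M+6) = 0.837^3 = 0.586376
The M+6 peak is largest (0.586376); scaling to 100 gives 0.74 : 11.38 : 58.42 : 100.00.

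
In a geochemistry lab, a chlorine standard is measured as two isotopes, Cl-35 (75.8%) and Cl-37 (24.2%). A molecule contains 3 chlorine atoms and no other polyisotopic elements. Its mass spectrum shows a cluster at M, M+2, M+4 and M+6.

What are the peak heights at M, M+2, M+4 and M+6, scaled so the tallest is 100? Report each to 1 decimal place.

100.0 : 95.8 : 30.6 : 3.3

Expanding (0.758 + 0.242)^3:
P(M) = 0.758^3 = 0.435520
P(M+2) = 3 × 0.758^2 × 0.242^1 = 0.417133
P(M+4) = 3 × 0.758^1 × 0.242^2 = 0.133175
P(M+6) = 0.242^3 = 0.014172
The M peak is largest (0.435520); scaling to 100 gives 100.0 : 95.8 : 30.6 : 3.3.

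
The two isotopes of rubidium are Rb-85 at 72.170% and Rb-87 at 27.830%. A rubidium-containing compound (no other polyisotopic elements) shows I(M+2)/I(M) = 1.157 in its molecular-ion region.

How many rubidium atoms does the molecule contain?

For n independent Rb atoms, I(M+2)/I(M) = n · (abundance Rb-87) / (abundance Rb-85) = n · 0.27830/0.72170.
n = 1.157 × 0.72170/0.27830 = 3.00 ≈ 3

3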